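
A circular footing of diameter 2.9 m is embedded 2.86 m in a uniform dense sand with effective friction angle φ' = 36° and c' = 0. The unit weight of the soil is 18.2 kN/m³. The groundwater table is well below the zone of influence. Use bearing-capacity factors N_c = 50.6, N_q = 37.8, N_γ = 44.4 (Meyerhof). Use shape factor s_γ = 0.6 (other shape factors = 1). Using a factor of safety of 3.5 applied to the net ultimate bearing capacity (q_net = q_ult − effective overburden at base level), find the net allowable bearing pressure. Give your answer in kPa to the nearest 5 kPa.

Effective surcharge at the founding depth q = γ·D_f = 18.2 × 2.86 = 52.052 kPa.
q_ult = q·N_q + 0.5·γ·B·N_γ·s_γ
     = 52.052 × 37.8 + 0.5 × 18.2 × 2.9 × 44.4 × 0.6
     = 1967.6 + 703.03 = 2670.6 kPa.
Net ultimate: q_net = 2670.6 − 52.052 = 2618.5 kPa.
q_all(net) = 2618.5 / 3.5 = 748.16 kPa.

q_all(net) ≈ 750 kPa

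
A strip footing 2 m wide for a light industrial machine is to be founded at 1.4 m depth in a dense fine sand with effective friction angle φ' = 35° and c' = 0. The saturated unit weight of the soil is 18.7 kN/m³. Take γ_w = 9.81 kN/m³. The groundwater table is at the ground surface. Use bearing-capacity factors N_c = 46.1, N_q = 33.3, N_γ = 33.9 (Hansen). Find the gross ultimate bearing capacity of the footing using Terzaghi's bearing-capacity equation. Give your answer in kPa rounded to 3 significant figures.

q_ult ≈ 716 kPa

With the water table at the surface the whole profile is submerged: γ' = 18.7 − 9.81 = 8.89 kN/m³, so q = γ'·D_f = 12.446 kPa; the same γ' applies in the ½γBN_γ term.
q_ult = q·N_q + 0.5·γ·B·N_γ
     = 12.446 × 33.3 + 0.5 × 8.89 × 2 × 33.9
     = 414.45 + 301.37 = 715.82 kPa.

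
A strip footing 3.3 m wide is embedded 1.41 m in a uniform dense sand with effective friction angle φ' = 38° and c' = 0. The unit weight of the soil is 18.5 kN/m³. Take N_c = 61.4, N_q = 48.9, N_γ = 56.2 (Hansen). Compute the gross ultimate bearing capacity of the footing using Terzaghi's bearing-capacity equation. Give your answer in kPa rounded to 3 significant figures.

Overburden at base level: q = 18.5 × 1.41 = 26.085 kPa.
Surcharge term q·N_q = 26.085 × 48.9 = 1275.6 kPa; self-weight term 0.5·γ·B·N_γ = 0.5 × 18.5 × 3.3 × 56.2 = 1715.5 kPa.
q_ult = 1275.6 + 1715.5 = 2991.1 kPa.

q_ult ≈ 2990 kPa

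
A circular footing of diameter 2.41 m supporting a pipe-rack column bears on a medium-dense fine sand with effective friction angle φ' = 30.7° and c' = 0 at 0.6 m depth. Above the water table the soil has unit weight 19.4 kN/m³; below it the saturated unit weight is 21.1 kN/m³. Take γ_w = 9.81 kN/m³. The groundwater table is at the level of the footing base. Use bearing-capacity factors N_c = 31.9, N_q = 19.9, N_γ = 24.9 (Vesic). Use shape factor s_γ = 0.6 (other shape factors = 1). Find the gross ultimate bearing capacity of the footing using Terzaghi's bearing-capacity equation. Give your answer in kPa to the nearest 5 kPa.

q_ult ≈ 435 kPa

Overburden at base level: q = 19.4 × 0.6 = 11.64 kPa.
Below the base the soil is submerged, so the ½γBN_γ term uses γ' = 21.1 − 9.81 = 11.29 kN/m³.
Surcharge term q·N_q = 11.64 × 19.9 = 231.64 kPa; self-weight term 0.5·γ·B·N_γ·s_γ = 0.5 × 11.29 × 2.41 × 24.9 × 0.6 = 203.25 kPa.
q_ult = 231.64 + 203.25 = 434.89 kPa.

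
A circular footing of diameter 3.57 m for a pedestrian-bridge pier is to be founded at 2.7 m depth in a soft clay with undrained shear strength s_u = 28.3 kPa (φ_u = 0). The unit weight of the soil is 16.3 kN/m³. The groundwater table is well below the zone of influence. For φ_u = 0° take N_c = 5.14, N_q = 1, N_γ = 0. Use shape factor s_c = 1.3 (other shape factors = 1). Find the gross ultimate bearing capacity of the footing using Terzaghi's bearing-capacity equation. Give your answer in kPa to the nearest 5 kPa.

Effective surcharge at the founding depth q = γ·D_f = 16.3 × 2.7 = 44.01 kPa.
q_ult = c·N_c·s_c + q·N_q
     = 28.3 × 5.14 × 1.3 + 44.01 × 1
     = 189.1 + 44.01 = 233.11 kPa.

q_ult ≈ 235 kPa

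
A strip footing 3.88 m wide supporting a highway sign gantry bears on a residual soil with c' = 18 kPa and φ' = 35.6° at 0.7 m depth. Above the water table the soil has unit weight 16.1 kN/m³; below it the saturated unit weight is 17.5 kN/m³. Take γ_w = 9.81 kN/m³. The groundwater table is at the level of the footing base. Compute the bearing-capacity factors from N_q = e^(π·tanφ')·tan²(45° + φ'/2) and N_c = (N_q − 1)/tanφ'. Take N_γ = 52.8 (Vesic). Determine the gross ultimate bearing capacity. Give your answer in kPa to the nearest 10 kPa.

tan35.6° = 0.7159, so N_q = e^(π×0.7159)·tan²(62.8°) = 9.48 × 3.786 = 35.89.
N_c = (35.89 − 1)/tan35.6° = 48.74.
Overburden at base level: q = 16.1 × 0.7 = 11.27 kPa.
Below the base the soil is submerged, so the ½γBN_γ term uses γ' = 17.5 − 9.81 = 7.69 kN/m³.
Cohesion term c·N_c = 18 × 48.736 = 877.24 kPa; surcharge term q·N_q = 11.27 × 35.891 = 404.5 kPa; self-weight term 0.5·γ·B·N_γ = 0.5 × 7.69 × 3.88 × 52.8 = 787.7 kPa.
q_ult = 877.24 + 404.5 + 787.7 = 2069.4 kPa.

q_ult ≈ 2070 kPa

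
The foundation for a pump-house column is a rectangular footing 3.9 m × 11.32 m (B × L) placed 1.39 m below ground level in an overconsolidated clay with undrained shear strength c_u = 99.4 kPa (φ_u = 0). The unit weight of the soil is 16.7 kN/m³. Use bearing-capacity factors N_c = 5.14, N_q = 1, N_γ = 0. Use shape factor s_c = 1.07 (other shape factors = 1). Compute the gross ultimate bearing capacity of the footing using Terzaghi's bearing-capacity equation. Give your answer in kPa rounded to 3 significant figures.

Overburden at base level: q = 16.7 × 1.39 = 23.213 kPa.
Cohesion term c·N_c·s_c = 99.4 × 5.14 × 1.07 = 546.68 kPa; surcharge term q·N_q = 23.213 × 1 = 23.213 kPa.
q_ult = 546.68 + 23.213 = 569.89 kPa.

q_ult ≈ 570 kPa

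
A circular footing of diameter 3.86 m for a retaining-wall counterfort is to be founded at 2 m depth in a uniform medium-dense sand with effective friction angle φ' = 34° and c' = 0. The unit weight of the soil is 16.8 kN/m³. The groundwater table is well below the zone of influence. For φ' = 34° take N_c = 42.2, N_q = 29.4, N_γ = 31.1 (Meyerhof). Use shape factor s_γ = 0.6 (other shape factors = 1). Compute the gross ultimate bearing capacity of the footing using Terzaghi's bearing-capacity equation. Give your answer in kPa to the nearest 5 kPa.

Overburden at base level: q = 16.8 × 2 = 33.6 kPa.
Surcharge term q·N_q = 33.6 × 29.4 = 987.84 kPa; self-weight term 0.5·γ·B·N_γ·s_γ = 0.5 × 16.8 × 3.86 × 31.1 × 0.6 = 605.03 kPa.
q_ult = 987.84 + 605.03 = 1592.9 kPa.

q_ult ≈ 1595 kPa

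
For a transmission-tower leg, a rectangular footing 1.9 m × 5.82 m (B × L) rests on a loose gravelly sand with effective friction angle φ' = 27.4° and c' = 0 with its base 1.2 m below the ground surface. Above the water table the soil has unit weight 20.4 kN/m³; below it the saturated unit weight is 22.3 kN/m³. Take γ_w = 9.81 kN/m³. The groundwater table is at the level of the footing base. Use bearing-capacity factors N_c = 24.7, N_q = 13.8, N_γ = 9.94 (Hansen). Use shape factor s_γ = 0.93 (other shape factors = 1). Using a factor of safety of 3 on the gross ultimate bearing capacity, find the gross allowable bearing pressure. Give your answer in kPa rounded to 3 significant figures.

q_all ≈ 149 kPa

Effective surcharge at the founding depth q = γ·D_f = 20.4 × 1.2 = 24.48 kPa.
The water table coincides with the base, so in the self-weight term γ → γ' = 12.49 kN/m³.
q_ult = q·N_q + 0.5·γ·B·N_γ·s_γ
     = 24.48 × 13.8 + 0.5 × 12.49 × 1.9 × 9.94 × 0.93
     = 337.82 + 109.69 = 447.51 kPa.
q_all = 447.51 / 3 = 149.17 kPa.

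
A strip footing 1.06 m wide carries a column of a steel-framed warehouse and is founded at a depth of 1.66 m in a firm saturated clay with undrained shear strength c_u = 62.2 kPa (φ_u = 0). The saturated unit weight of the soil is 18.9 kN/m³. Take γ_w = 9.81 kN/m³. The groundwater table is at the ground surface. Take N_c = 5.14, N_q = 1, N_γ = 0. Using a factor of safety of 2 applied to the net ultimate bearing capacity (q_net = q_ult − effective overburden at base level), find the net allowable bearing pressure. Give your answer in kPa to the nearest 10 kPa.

γ' = 18.9 − 9.81 = 9.09 kN/m³ (submerged throughout). q = 9.09 × 1.66 = 15.089 kPa.
c·N_c = 62.2 × 5.14 = 319.71 kPa
q·N_q = 15.089 × 1 = 15.089 kPa
q_ult = 319.71 + 15.089 = 334.8 kPa.
Net ultimate: q_net = 334.8 − 15.089 = 319.71 kPa.
q_all(net) = 319.71 / 2 = 159.85 kPa.

q_all(net) ≈ 160 kPa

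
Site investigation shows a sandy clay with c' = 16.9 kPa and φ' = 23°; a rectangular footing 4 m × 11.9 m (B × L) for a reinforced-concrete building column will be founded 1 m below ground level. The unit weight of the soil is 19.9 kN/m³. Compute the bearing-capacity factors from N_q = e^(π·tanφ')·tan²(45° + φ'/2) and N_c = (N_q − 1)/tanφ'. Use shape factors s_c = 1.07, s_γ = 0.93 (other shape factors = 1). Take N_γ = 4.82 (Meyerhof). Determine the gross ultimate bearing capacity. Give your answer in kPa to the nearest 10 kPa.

tan23° = 0.4245, so N_q = e^(π×0.4245)·tan²(56.5°) = 3.794 × 2.283 = 8.66.
N_c = (8.66 − 1)/tan23° = 18.05.
q = γ·D_f = 19.9 × 1 = 19.9 kPa.
c·N_c·s_c = 16.9 × 18.049 × 1.07 = 326.37 kPa
q·N_q = 19.9 × 8.6612 = 172.36 kPa
0.5·γ·B·N_γ·s_γ = 0.5 × 19.9 × 4 × 4.82 × 0.93 = 178.41 kPa
q_ult = 326.37 + 172.36 + 178.41 = 677.14 kPa.

q_ult ≈ 680 kPa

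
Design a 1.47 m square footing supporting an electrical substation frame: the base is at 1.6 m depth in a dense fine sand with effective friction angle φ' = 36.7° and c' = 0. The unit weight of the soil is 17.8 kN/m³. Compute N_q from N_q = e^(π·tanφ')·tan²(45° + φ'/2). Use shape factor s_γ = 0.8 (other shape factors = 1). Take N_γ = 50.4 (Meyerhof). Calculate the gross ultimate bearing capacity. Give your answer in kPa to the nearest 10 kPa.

q_ult ≈ 1700 kPa

tan36.7° = 0.7454, so N_q = e^(π×0.7454)·tan²(63.35°) = 10.399 × 3.97 = 41.29.
Effective surcharge at the founding depth q = γ·D_f = 17.8 × 1.6 = 28.48 kPa.
q_ult = q·N_q + 0.5·γ·B·N_γ·s_γ
     = 28.48 × 41.288 + 0.5 × 17.8 × 1.47 × 50.4 × 0.8
     = 1175.9 + 527.51 = 1703.4 kPa.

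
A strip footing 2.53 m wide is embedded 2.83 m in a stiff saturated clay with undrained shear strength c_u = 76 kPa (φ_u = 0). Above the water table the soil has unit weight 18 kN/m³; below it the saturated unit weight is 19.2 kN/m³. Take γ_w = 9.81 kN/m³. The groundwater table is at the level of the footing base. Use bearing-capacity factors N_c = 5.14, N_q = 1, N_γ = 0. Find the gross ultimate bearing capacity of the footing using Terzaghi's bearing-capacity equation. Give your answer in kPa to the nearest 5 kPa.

Overburden at base level: q = 18 × 2.83 = 50.94 kPa.
Cohesion term c·N_c = 76 × 5.14 = 390.64 kPa; surcharge term q·N_q = 50.94 × 1 = 50.94 kPa.
q_ult = 390.64 + 50.94 = 441.58 kPa.

q_ult ≈ 440 kPa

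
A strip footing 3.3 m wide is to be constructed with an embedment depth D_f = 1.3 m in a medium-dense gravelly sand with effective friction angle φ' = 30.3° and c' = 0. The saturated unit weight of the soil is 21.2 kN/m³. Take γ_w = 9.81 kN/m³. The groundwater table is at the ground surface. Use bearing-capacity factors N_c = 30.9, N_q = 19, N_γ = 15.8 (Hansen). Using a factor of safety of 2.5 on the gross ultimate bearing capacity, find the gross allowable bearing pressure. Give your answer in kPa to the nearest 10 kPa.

Water table at ground surface, so effective unit weight γ' = 21.2 − 9.81 = 11.39 kN/m³ is used throughout; overburden q = 11.39 × 1.3 = 14.807 kPa; the same γ' applies in the ½γBN_γ term.
Surcharge term q·N_q = 14.807 × 19 = 281.33 kPa; self-weight term 0.5·γ·B·N_γ = 0.5 × 11.39 × 3.3 × 15.8 = 296.94 kPa.
q_ult = 281.33 + 296.94 = 578.27 kPa.
q_all = 578.27 / 2.5 = 231.31 kPa.

q_all ≈ 230 kPa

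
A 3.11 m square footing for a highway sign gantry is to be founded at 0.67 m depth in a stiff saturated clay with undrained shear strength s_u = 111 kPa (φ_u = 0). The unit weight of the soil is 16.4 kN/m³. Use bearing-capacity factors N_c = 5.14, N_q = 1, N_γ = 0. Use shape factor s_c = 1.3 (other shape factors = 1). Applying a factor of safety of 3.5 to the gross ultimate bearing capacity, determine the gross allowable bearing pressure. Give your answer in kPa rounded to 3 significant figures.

q_all ≈ 215 kPa

Overburden at base level: q = 16.4 × 0.67 = 10.988 kPa.
Cohesion term c·N_c·s_c = 111 × 5.14 × 1.3 = 741.7 kPa; surcharge term q·N_q = 10.988 × 1 = 10.988 kPa.
q_ult = 741.7 + 10.988 = 752.69 kPa.
q_all = q_ult / FS = 752.69 / 3.5 = 215.05 kPa.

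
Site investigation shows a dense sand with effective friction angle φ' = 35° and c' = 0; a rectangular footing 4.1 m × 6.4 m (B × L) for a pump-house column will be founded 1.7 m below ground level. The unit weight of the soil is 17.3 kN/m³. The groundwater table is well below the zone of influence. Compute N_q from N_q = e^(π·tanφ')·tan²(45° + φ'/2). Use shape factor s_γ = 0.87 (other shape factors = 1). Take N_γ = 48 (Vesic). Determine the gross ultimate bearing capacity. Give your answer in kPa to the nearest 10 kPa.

q_ult ≈ 2460 kPa

tan35° = 0.7002, so N_q = e^(π×0.7002)·tan²(62.5°) = 9.023 × 3.69 = 33.3.
Effective surcharge at the founding depth q = γ·D_f = 17.3 × 1.7 = 29.41 kPa.
q_ult = q·N_q + 0.5·γ·B·N_γ·s_γ
     = 29.41 × 33.296 + 0.5 × 17.3 × 4.1 × 48 × 0.87
     = 979.24 + 1481 = 2460.3 kPa.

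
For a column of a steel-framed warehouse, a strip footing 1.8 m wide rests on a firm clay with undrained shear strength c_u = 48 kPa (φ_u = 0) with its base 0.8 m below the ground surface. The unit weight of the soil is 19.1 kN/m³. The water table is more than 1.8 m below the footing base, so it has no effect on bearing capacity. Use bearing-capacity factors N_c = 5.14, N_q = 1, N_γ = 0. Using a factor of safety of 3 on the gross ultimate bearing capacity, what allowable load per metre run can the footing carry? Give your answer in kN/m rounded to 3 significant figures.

≈ 157 kN/m

Overburden at base level: q = 19.1 × 0.8 = 15.28 kPa.
Cohesion term c·N_c = 48 × 5.14 = 246.72 kPa; surcharge term q·N_q = 15.28 × 1 = 15.28 kPa.
q_ult = 246.72 + 15.28 = 262 kPa.
Gross allowable pressure q_all = 262 / 3 = 87.333 kPa.
Allowable wall load = q_all × B = 87.333 × 1.8 = 157.2 kN per metre run.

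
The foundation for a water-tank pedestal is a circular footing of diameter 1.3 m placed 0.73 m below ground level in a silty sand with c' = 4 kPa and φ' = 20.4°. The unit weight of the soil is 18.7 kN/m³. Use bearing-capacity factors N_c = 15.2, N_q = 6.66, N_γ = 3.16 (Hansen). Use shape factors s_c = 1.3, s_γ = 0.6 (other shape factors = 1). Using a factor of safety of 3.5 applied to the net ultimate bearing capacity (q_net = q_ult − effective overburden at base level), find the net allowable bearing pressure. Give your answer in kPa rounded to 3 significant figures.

Overburden at base level: q = 18.7 × 0.73 = 13.651 kPa.
Cohesion term c·N_c·s_c = 4 × 15.2 × 1.3 = 79.04 kPa; surcharge term q·N_q = 13.651 × 6.66 = 90.916 kPa; self-weight term 0.5·γ·B·N_γ·s_γ = 0.5 × 18.7 × 1.3 × 3.16 × 0.6 = 23.046 kPa.
q_ult = 79.04 + 90.916 + 23.046 = 193 kPa.
Net ultimate: q_net = 193 − 13.651 = 179.35 kPa.
q_all(net) = 179.35 / 3.5 = 51.243 kPa.

q_all(net) ≈ 51.2 kPa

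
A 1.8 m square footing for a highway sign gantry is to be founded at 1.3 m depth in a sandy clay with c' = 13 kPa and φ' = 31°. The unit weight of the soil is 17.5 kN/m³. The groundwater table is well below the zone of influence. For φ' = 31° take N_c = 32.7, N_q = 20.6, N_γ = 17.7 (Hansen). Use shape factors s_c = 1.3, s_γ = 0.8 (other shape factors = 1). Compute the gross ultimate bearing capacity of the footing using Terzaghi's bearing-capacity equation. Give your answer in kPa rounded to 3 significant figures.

Effective surcharge at the founding depth q = γ·D_f = 17.5 × 1.3 = 22.75 kPa.
q_ult = c·N_c·s_c + q·N_q + 0.5·γ·B·N_γ·s_γ
     = 13 × 32.7 × 1.3 + 22.75 × 20.6 + 0.5 × 17.5 × 1.8 × 17.7 × 0.8
     = 552.63 + 468.65 + 223.02 = 1244.3 kPa.

q_ult ≈ 1240 kPa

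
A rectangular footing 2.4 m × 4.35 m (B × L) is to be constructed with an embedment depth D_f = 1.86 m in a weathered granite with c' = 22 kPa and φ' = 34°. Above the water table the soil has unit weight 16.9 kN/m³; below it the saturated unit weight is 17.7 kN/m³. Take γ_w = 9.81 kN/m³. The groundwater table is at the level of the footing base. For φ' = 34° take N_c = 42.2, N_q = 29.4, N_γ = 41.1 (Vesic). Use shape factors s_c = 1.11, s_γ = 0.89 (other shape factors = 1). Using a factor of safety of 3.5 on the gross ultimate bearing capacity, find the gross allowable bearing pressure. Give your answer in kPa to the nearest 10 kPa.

Effective surcharge at the founding depth q = γ·D_f = 16.9 × 1.86 = 31.434 kPa.
The water table coincides with the base, so in the self-weight term γ → γ' = 7.89 kN/m³.
q_ult = c·N_c·s_c + q·N_q + 0.5·γ·B·N_γ·s_γ
     = 22 × 42.2 × 1.11 + 31.434 × 29.4 + 0.5 × 7.89 × 2.4 × 41.1 × 0.89
     = 1030.5 + 924.16 + 346.33 = 2301 kPa.
q_all = 2301 / 3.5 = 657.43 kPa.

q_all ≈ 660 kPa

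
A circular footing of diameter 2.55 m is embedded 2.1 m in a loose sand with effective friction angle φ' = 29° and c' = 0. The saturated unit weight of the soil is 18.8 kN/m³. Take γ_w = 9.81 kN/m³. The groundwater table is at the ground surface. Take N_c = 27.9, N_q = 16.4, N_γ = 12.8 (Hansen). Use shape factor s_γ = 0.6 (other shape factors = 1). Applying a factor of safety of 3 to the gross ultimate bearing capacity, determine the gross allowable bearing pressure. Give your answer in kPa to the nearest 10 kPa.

Water table at ground surface, so effective unit weight γ' = 18.8 − 9.81 = 8.99 kN/m³ is used throughout; overburden q = 8.99 × 2.1 = 18.879 kPa; the same γ' applies in the ½γBN_γ term.
Surcharge term q·N_q = 18.879 × 16.4 = 309.62 kPa; self-weight term 0.5·γ·B·N_γ·s_γ = 0.5 × 8.99 × 2.55 × 12.8 × 0.6 = 88.03 kPa.
q_ult = 309.62 + 88.03 = 397.65 kPa.
q_all = q_ult / FS = 397.65 / 3 = 132.55 kPa.

q_all ≈ 130 kPa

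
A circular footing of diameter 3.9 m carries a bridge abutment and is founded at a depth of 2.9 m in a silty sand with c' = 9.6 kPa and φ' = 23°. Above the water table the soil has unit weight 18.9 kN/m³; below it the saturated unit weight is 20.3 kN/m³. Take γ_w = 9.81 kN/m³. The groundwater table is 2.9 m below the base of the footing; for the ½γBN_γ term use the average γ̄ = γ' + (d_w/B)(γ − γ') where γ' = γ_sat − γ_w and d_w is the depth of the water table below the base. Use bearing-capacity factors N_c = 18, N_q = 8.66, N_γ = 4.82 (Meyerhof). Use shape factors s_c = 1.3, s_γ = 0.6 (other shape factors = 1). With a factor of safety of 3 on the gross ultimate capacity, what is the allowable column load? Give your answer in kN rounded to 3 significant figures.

P_all ≈ 3160 kN

Overburden at base level: q = 18.9 × 2.9 = 54.81 kPa.
The water table is 2.9 m below the base (< B = 3.9 m), so the ½γBN_γ term uses γ̄ = γ' + (d_w/B)(γ − γ') = 10.49 + (2.9/3.9)(18.9 − 10.49) = 16.744 kN/m³.
Cohesion term c·N_c·s_c = 9.6 × 18 × 1.3 = 224.64 kPa; surcharge term q·N_q = 54.81 × 8.66 = 474.65 kPa; self-weight term 0.5·γ·B·N_γ·s_γ = 0.5 × 16.744 × 3.9 × 4.82 × 0.6 = 94.424 kPa.
q_ult = 224.64 + 474.65 + 94.424 = 793.72 kPa.
Gross allowable pressure q_all = 793.72 / 3 = 264.57 kPa.
Footing area = 11.9459 m², so allowable column load = 264.57 × 11.9459 = 3160.6 kN.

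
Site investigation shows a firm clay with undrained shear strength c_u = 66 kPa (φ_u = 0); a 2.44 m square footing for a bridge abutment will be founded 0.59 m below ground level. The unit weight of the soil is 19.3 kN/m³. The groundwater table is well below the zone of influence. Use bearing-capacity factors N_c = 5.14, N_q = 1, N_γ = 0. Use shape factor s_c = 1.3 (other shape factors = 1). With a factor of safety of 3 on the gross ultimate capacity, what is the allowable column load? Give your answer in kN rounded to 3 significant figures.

Overburden at base level: q = 19.3 × 0.59 = 11.387 kPa.
Cohesion term c·N_c·s_c = 66 × 5.14 × 1.3 = 441.01 kPa; surcharge term q·N_q = 11.387 × 1 = 11.387 kPa.
q_ult = 441.01 + 11.387 = 452.4 kPa.
Gross allowable pressure q_all = 452.4 / 3 = 150.8 kPa.
Footing area = 5.9536 m², so allowable column load = 150.8 × 5.9536 = 897.8 kN.

P_all ≈ 898 kN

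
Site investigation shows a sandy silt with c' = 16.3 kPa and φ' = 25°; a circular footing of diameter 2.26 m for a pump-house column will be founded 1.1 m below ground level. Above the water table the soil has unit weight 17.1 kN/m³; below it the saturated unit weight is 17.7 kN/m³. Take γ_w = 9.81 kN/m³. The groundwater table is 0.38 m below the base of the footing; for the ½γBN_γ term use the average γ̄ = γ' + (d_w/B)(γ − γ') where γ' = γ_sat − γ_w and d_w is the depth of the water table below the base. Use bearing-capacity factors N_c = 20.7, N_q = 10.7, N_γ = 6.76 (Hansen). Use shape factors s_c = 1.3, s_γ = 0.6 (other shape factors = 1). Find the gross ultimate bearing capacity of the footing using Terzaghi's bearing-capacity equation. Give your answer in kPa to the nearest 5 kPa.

q_ult ≈ 685 kPa

Overburden at base level: q = 17.1 × 1.1 = 18.81 kPa.
The water table is 0.38 m below the base (< B = 2.26 m), so the ½γBN_γ term uses γ̄ = γ' + (d_w/B)(γ − γ') = 7.89 + (0.38/2.26)(17.1 − 7.89) = 9.4386 kN/m³.
Cohesion term c·N_c·s_c = 16.3 × 20.7 × 1.3 = 438.63 kPa; surcharge term q·N_q = 18.81 × 10.7 = 201.27 kPa; self-weight term 0.5·γ·B·N_γ·s_γ = 0.5 × 9.4386 × 2.26 × 6.76 × 0.6 = 43.26 kPa.
q_ult = 438.63 + 201.27 + 43.26 = 683.16 kPa.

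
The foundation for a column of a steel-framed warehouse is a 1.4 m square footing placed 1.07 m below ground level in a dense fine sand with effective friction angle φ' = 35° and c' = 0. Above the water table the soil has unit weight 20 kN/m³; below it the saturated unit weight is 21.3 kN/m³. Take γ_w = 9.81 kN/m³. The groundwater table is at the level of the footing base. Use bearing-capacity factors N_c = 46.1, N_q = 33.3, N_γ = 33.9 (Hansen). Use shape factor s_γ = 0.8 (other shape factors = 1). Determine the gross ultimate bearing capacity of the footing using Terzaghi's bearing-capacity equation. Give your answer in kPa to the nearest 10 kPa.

q_ult ≈ 930 kPa

q = γ·D_f = 20 × 1.07 = 21.4 kPa.
For the ½γBN_γ term take γ' = 21.3 − 9.81 = 11.49 kN/m³ (soil below base is submerged).
q·N_q = 21.4 × 33.3 = 712.62 kPa
0.5·γ·B·N_γ·s_γ = 0.5 × 11.49 × 1.4 × 33.9 × 0.8 = 218.13 kPa
q_ult = 712.62 + 218.13 = 930.75 kPa.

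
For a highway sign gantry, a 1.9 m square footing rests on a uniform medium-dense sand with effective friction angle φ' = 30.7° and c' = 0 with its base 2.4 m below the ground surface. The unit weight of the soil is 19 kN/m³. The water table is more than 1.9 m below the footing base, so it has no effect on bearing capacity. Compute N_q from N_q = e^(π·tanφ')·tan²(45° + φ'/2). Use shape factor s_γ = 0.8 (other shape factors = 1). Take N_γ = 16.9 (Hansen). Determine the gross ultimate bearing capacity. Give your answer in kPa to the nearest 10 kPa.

tan30.7° = 0.5938, so N_q = e^(π×0.5938)·tan²(60.35°) = 6.458 × 3.086 = 19.93.
q = γ·D_f = 19 × 2.4 = 45.6 kPa.
q·N_q = 45.6 × 19.931 = 908.85 kPa
0.5·γ·B·N_γ·s_γ = 0.5 × 19 × 1.9 × 16.9 × 0.8 = 244.04 kPa
q_ult = 908.85 + 244.04 = 1152.9 kPa.

q_ult ≈ 1150 kPa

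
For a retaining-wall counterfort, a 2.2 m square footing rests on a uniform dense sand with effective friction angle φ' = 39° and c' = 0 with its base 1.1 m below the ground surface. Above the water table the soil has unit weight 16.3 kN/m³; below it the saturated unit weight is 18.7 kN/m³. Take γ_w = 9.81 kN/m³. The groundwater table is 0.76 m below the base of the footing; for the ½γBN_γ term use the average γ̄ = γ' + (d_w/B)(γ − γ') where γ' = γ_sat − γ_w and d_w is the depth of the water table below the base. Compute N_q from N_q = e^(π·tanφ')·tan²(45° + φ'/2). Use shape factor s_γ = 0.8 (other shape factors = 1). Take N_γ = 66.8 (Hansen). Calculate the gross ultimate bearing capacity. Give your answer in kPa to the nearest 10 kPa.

tan39° = 0.8098, so N_q = e^(π×0.8098)·tan²(64.5°) = 12.731 × 4.395 = 55.96.
q = γ·D_f = 16.3 × 1.1 = 17.93 kPa.
γ' = 8.89 kN/m³; averaging over the depth B below the base, γ̄ = γ' + (d_w/B)(γ − γ') = 11.45 kN/m³.
q·N_q = 17.93 × 55.957 = 1003.3 kPa
0.5·γ·B·N_γ·s_γ = 0.5 × 11.45 × 2.2 × 66.8 × 0.8 = 673.07 kPa
q_ult = 1003.3 + 673.07 = 1676.4 kPa.

q_ult ≈ 1680 kPa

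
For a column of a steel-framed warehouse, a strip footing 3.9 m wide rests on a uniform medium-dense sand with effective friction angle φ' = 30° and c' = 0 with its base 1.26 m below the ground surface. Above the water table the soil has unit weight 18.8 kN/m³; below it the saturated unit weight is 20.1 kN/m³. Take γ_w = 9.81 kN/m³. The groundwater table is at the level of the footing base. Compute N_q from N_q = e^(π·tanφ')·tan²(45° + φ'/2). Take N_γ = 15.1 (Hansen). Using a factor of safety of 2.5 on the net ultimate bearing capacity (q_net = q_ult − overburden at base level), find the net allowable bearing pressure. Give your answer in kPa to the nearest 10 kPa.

q_all(net) ≈ 290 kPa

N_q = e^(π·tan30°)·tan²(60°) = 18.4.
q = γ·D_f = 18.8 × 1.26 = 23.688 kPa.
For the ½γBN_γ term take γ' = 20.1 − 9.81 = 10.29 kN/m³ (soil below base is submerged).
q·N_q = 23.688 × 18.401 = 435.89 kPa
0.5·γ·B·N_γ = 0.5 × 10.29 × 3.9 × 15.1 = 302.99 kPa
q_ult = 435.89 + 302.99 = 738.87 kPa.
q_net = 738.87 − 23.688 = 715.19 kPa.
q_all(net) = 715.19 / 2.5 = 286.07 kPa.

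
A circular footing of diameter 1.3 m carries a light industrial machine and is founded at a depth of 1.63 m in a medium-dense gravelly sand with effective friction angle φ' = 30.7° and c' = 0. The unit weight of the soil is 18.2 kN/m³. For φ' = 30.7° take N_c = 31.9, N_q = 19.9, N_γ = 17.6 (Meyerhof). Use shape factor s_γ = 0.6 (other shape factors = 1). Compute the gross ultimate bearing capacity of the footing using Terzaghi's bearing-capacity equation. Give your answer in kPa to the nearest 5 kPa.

q = γ·D_f = 18.2 × 1.63 = 29.666 kPa.
q·N_q = 29.666 × 19.9 = 590.35 kPa
0.5·γ·B·N_γ·s_γ = 0.5 × 18.2 × 1.3 × 17.6 × 0.6 = 124.92 kPa
q_ult = 590.35 + 124.92 = 715.28 kPa.

q_ult ≈ 715 kPa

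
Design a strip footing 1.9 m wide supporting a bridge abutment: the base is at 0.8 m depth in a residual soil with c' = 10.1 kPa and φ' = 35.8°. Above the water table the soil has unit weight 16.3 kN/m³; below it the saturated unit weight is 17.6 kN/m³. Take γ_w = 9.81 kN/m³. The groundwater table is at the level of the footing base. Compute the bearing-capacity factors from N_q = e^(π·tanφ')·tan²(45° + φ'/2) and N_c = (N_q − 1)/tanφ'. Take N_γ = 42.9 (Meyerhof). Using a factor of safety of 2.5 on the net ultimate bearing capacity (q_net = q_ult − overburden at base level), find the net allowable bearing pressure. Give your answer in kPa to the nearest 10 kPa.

q_all(net) ≈ 510 kPa

N_q = e^(π·tan35.8°)·tan²(62.9°) = 36.81; N_c = (N_q − 1)/tanφ' = 49.65.
Effective surcharge at the founding depth q = γ·D_f = 16.3 × 0.8 = 13.04 kPa.
The water table coincides with the base, so in the self-weight term γ → γ' = 7.79 kN/m³.
q_ult = c·N_c + q·N_q + 0.5·γ·B·N_γ
     = 10.1 × 49.649 + 13.04 × 36.808 + 0.5 × 7.79 × 1.9 × 42.9
     = 501.46 + 479.98 + 317.48 = 1298.9 kPa.
q_net = 1298.9 − 13.04 = 1285.9 kPa.
q_all(net) = 1285.9 / 2.5 = 514.35 kPa.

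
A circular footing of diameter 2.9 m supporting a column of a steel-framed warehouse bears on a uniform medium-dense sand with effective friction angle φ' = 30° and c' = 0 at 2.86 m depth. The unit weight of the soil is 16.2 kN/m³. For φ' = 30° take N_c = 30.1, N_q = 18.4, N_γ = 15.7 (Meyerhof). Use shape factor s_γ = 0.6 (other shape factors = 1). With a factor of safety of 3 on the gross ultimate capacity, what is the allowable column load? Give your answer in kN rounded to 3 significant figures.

Effective surcharge at the founding depth q = γ·D_f = 16.2 × 2.86 = 46.332 kPa.
q_ult = q·N_q + 0.5·γ·B·N_γ·s_γ
     = 46.332 × 18.4 + 0.5 × 16.2 × 2.9 × 15.7 × 0.6
     = 852.51 + 221.28 = 1073.8 kPa.
Gross allowable pressure q_all = 1073.8 / 3 = 357.93 kPa.
Footing area = 6.6052 m², so allowable column load = 357.93 × 6.6052 = 2364.2 kN.

P_all ≈ 2360 kN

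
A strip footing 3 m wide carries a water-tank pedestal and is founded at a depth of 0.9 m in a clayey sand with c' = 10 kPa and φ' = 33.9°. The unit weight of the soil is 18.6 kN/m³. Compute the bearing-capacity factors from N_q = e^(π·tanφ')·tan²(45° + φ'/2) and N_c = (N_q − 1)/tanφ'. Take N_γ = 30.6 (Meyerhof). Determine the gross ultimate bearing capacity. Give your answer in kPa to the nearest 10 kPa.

q_ult ≈ 1760 kPa

tan33.9° = 0.672, so N_q = e^(π×0.672)·tan²(61.95°) = 8.257 × 3.522 = 29.08.
N_c = (29.08 − 1)/tan33.9° = 41.79.
q = γ·D_f = 18.6 × 0.9 = 16.74 kPa.
c·N_c = 10 × 41.793 = 417.93 kPa
q·N_q = 16.74 × 29.083 = 486.86 kPa
0.5·γ·B·N_γ = 0.5 × 18.6 × 3 × 30.6 = 853.74 kPa
q_ult = 417.93 + 486.86 + 853.74 = 1758.5 kPa.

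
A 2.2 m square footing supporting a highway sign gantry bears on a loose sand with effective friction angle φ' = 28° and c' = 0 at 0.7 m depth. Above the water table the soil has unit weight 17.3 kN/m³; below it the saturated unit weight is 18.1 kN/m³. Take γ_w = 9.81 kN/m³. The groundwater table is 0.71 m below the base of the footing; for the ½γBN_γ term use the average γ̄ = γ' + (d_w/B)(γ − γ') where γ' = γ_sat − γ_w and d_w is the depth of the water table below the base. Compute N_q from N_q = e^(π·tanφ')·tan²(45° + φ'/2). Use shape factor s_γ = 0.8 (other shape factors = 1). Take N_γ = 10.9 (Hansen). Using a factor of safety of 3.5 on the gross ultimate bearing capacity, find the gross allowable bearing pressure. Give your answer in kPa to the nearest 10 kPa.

N_q = e^(π·tan28°)·tan²(59°) = 14.72.
q = γ·D_f = 17.3 × 0.7 = 12.11 kPa.
γ' = 8.29 kN/m³; averaging over the depth B below the base, γ̄ = γ' + (d_w/B)(γ − γ') = 11.198 kN/m³.
q·N_q = 12.11 × 14.72 = 178.26 kPa
0.5·γ·B·N_γ·s_γ = 0.5 × 11.198 × 2.2 × 10.9 × 0.8 = 107.41 kPa
q_ult = 178.26 + 107.41 = 285.67 kPa.
q_all = 285.67 / 3.5 = 81.619 kPa.

q_all ≈ 80 kPa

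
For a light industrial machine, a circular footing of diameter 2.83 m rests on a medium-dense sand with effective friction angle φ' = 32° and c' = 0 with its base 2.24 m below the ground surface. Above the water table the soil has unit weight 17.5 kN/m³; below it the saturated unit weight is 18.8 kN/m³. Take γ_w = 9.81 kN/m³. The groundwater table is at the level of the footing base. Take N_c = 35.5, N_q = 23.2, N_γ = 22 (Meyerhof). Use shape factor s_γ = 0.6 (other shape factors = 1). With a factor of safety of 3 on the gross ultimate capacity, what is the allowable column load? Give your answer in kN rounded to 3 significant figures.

q = γ·D_f = 17.5 × 2.24 = 39.2 kPa.
For the ½γBN_γ term take γ' = 18.8 − 9.81 = 8.99 kN/m³ (soil below base is submerged).
q·N_q = 39.2 × 23.2 = 909.44 kPa
0.5·γ·B·N_γ·s_γ = 0.5 × 8.99 × 2.83 × 22 × 0.6 = 167.92 kPa
q_ult = 909.44 + 167.92 = 1077.4 kPa.
Gross allowable pressure q_all = 1077.4 / 3 = 359.12 kPa.
Footing area = 6.2902 m², so allowable column load = 359.12 × 6.2902 = 2258.9 kN.

P_all ≈ 2260 kN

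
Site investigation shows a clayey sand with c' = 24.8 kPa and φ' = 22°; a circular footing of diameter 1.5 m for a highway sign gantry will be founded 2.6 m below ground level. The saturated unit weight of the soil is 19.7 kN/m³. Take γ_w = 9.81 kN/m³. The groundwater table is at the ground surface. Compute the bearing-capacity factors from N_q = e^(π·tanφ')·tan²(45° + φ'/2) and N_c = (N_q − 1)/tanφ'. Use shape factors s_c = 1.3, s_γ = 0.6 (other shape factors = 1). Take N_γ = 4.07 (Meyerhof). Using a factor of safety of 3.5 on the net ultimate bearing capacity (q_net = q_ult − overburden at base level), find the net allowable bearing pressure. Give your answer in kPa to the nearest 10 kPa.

q_all(net) ≈ 210 kPa

N_q = e^(π·tan22°)·tan²(56°) = 7.82; N_c = (N_q − 1)/tanφ' = 16.88.
Water table at ground surface, so effective unit weight γ' = 19.7 − 9.81 = 9.89 kN/m³ is used throughout; overburden q = 9.89 × 2.6 = 25.714 kPa; the same γ' applies in the ½γBN_γ term.
Cohesion term c·N_c·s_c = 24.8 × 16.883 × 1.3 = 544.3 kPa; surcharge term q·N_q = 25.714 × 7.8211 = 201.11 kPa; self-weight term 0.5·γ·B·N_γ·s_γ = 0.5 × 9.89 × 1.5 × 4.07 × 0.6 = 18.114 kPa.
q_ult = 544.3 + 201.11 + 18.114 = 763.53 kPa.
q_net = 763.53 − 25.714 = 737.82 kPa.
q_all(net) = 737.82 / 3.5 = 210.8 kPa.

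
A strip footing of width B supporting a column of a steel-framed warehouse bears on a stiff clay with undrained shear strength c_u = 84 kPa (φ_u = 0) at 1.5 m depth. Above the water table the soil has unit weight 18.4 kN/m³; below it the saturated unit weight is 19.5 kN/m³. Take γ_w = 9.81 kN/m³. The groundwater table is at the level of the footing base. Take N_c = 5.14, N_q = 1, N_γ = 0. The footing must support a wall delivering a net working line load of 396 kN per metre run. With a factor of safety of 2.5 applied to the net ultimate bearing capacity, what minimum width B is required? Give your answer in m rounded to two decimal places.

B = 2.29 m

q = γ·D_f = 18.4 × 1.5 = 27.6 kPa.
c·N_c = 84 × 5.14 = 431.76 kPa
q·N_q = 27.6 × 1 = 27.6 kPa
q_ult = 431.76 + 27.6 = 459.36 kPa.
For φ = 0 the ½γBN_γ term vanishes, so q_ult is independent of B. q_net = 459.36 − 27.6 = 431.76 kPa; q_all(net) = 431.76/2.5 = 172.7 kPa.
Required width B = w / q_all(net) = 396 / 172.7 = 2.293 m.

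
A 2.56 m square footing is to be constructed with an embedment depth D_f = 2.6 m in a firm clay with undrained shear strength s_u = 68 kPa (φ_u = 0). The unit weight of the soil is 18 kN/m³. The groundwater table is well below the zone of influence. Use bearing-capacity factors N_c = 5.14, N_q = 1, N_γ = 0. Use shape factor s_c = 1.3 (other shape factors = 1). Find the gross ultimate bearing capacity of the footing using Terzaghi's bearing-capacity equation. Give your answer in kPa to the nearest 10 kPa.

Effective surcharge at the founding depth q = γ·D_f = 18 × 2.6 = 46.8 kPa.
q_ult = c·N_c·s_c + q·N_q
     = 68 × 5.14 × 1.3 + 46.8 × 1
     = 454.38 + 46.8 = 501.18 kPa.

q_ult ≈ 500 kPa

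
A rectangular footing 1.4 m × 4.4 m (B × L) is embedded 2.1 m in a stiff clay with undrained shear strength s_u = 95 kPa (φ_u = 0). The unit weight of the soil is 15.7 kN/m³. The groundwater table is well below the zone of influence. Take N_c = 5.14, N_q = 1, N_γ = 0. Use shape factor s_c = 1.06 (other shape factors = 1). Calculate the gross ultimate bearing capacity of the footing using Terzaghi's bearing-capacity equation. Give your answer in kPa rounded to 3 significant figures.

q_ult ≈ 551 kPa

q = γ·D_f = 15.7 × 2.1 = 32.97 kPa.
c·N_c·s_c = 95 × 5.14 × 1.06 = 517.6 kPa
q·N_q = 32.97 × 1 = 32.97 kPa
q_ult = 517.6 + 32.97 = 550.57 kPa.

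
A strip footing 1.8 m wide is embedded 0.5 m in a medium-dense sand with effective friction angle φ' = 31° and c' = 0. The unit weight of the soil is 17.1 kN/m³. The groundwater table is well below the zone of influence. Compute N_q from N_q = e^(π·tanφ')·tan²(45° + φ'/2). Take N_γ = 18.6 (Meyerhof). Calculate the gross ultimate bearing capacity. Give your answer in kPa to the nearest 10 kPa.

tan31° = 0.6009, so N_q = e^(π×0.6009)·tan²(60.5°) = 6.604 × 3.124 = 20.63.
q = γ·D_f = 17.1 × 0.5 = 8.55 kPa.
q·N_q = 8.55 × 20.631 = 176.39 kPa
0.5·γ·B·N_γ = 0.5 × 17.1 × 1.8 × 18.6 = 286.25 kPa
q_ult = 176.39 + 286.25 = 462.65 kPa.

q_ult ≈ 460 kPa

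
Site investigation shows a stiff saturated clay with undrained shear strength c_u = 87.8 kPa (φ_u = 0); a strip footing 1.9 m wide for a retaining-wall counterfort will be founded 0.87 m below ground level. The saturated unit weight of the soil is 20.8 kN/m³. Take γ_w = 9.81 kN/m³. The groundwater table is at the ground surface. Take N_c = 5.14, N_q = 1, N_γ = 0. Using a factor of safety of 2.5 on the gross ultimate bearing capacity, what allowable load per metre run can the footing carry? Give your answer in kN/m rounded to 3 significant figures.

With the water table at the surface the whole profile is submerged: γ' = 20.8 − 9.81 = 10.99 kN/m³, so q = γ'·D_f = 9.5613 kPa.
q_ult = c·N_c + q·N_q
     = 87.8 × 5.14 + 9.5613 × 1
     = 451.29 + 9.5613 = 460.85 kPa.
Gross allowable pressure q_all = 460.85 / 2.5 = 184.34 kPa.
Allowable wall load = q_all × B = 184.34 × 1.9 = 350.25 kN per metre run.

≈ 350 kN/m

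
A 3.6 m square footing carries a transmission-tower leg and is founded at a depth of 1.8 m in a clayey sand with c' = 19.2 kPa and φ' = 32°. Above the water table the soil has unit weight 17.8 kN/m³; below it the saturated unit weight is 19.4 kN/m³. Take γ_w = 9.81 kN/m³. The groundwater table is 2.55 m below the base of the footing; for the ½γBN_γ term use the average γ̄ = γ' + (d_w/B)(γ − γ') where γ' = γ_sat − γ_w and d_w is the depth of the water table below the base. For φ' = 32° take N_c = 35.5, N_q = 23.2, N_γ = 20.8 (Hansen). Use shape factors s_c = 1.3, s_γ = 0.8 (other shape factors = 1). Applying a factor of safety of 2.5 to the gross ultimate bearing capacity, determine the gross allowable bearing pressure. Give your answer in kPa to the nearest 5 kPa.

q = γ·D_f = 17.8 × 1.8 = 32.04 kPa.
γ' = 9.59 kN/m³; averaging over the depth B below the base, γ̄ = γ' + (d_w/B)(γ − γ') = 15.405 kN/m³.
c·N_c·s_c = 19.2 × 35.5 × 1.3 = 886.08 kPa
q·N_q = 32.04 × 23.2 = 743.33 kPa
0.5·γ·B·N_γ·s_γ = 0.5 × 15.405 × 3.6 × 20.8 × 0.8 = 461.42 kPa
q_ult = 886.08 + 743.33 + 461.42 = 2090.8 kPa.
q_all = q_ult / FS = 2090.8 / 2.5 = 836.33 kPa.

q_all ≈ 835 kPa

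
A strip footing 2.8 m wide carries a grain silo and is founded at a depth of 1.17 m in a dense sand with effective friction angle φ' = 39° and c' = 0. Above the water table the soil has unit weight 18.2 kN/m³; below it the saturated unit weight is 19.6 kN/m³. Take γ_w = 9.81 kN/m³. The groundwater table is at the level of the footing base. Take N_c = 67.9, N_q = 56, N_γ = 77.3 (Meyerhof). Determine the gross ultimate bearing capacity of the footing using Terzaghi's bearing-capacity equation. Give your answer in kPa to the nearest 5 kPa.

q = γ·D_f = 18.2 × 1.17 = 21.294 kPa.
For the ½γBN_γ term take γ' = 19.6 − 9.81 = 9.79 kN/m³ (soil below base is submerged).
q·N_q = 21.294 × 56 = 1192.5 kPa
0.5·γ·B·N_γ = 0.5 × 9.79 × 2.8 × 77.3 = 1059.5 kPa
q_ult = 1192.5 + 1059.5 = 2251.9 kPa.

q_ult ≈ 2250 kPa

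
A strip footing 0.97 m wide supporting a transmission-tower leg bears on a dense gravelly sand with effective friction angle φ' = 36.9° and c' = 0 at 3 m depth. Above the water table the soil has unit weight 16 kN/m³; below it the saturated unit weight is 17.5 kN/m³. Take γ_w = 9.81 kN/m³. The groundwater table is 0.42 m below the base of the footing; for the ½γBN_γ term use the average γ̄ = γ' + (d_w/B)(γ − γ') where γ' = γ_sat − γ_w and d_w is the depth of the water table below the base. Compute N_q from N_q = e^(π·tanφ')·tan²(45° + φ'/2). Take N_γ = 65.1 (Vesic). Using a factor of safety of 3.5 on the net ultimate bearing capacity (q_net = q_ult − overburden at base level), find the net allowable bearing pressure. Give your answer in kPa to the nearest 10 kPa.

q_all(net) ≈ 670 kPa

N_q = e^(π·tan36.9°)·tan²(63.45°) = 42.37.
Effective surcharge at the founding depth q = γ·D_f = 16 × 3 = 48 kPa.
With d_w = 0.42 m < B, γ̄ = 7.69 + (0.42/0.97) × (16 − 7.69) = 11.288 kN/m³.
q_ult = q·N_q + 0.5·γ·B·N_γ
     = 48 × 42.368 + 0.5 × 11.288 × 0.97 × 65.1
     = 2033.6 + 356.41 = 2390 kPa.
q_net = 2390 − 48 = 2342 kPa.
q_all(net) = 2342 / 3.5 = 669.16 kPa.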